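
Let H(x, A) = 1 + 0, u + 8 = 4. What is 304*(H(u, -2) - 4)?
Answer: -912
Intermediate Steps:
u = -4 (u = -8 + 4 = -4)
H(x, A) = 1
304*(H(u, -2) - 4) = 304*(1 - 4) = 304*(-3) = -912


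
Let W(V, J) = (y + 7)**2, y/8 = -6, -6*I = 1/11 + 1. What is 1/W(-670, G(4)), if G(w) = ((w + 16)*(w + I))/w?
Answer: 1/1681 ≈ 0.00059488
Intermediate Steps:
I = -2/11 (I = -(1/11 + 1)/6 = -1/6*12/11 = -2/11 ≈ -0.18182)
y = -48 (y = 8*(-6) = -48)
G(w) = (16 + w)*(-2/11 + w)/w (G(w) = ((w + 16)*(w - 2/11))/w = ((16 + w)*(-2/11 + w))/w = (16 + w)*(-2/11 + w)/w)
W(V, J) = 1681 (W(V, J) = (-48 + 7)**2 = (-41)**2 = 1681)
1/W(-670, G(4)) = 1/1681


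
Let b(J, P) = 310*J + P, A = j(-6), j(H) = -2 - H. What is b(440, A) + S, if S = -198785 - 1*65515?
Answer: -127896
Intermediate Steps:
S = -264300 (S = -198785 - 65515 = -264300)
A = 4 (A = -2 - 1*(-6) = -2 + 6 = 4)
b(J, P) = P + 310*J
b(440, A) + S = (4 + 310*440) - 264300 = (4 + 136400) - 264300 = 136404 - 264300 = -127896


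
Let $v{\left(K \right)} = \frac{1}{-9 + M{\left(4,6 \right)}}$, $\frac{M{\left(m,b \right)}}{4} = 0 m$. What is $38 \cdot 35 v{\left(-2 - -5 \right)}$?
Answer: $- \frac{1330}{9} \approx -147.78$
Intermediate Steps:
$M{\left(m,b \right)} = 0$ ($M{\left(m,b \right)} = 4 \cdot 0 m = 4 \cdot 0 = 0$)
$v{\left(K \right)} = - \frac{1}{9}$ ($v{\left(K \right)} = \frac{1}{-9 + 0} = \frac{1}{-9} = - \frac{1}{9}$)
$38 \cdot 35 v{\left(-2 - -5 \right)} = 38 \cdot 35 \left(- \frac{1}{9}\right) = 1330 \left(- \frac{1}{9}\right) = - \frac{1330}{9}$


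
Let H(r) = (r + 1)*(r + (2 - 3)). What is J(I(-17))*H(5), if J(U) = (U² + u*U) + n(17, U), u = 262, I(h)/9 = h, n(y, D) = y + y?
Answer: -399432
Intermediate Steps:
n(y, D) = 2*y
I(h) = 9*h
H(r) = (1 + r)*(-1 + r) (H(r) = (1 + r)*(r - 1) = (1 + r)*(-1 + r))
J(U) = 34 + U² + 262*U (J(U) = (U² + 262*U) + 2*17 = (U² + 262*U) + 34 = 34 + U² + 262*U)
J(I(-17))*H(5) = (34 + (9*(-17))² + 262*(9*(-17)))*(-1 + 5²) = (34 + (-153)² + 262*(-153))*(-1 + 25) = (34 + 23409 - 40086)*24 = -16643*24 = -399432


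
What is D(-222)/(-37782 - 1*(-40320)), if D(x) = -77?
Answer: -77/2538 ≈ -0.030339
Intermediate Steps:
D(-222)/(-37782 - 1*(-40320)) = -77/(-37782 - 1*(-40320)) = -77/(-37782 + 40320) = -77/2538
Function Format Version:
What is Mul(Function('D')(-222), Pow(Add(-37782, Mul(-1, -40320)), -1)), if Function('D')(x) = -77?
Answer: Rational(-77, 2538) ≈ -0.030339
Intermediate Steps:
Mul(Function('D')(-222), Pow(Add(-37782, Mul(-1, -40320)), -1)) = Mul(-77, Pow(Add(-37782, Mul(-1, -40320)), -1)) = Mul(-77, Pow(Add(-37782, 40320), -1)) = Mul(-77, Pow(2538, -1)) = Mul(-77, Rational(1, 2538)) = Rational(-77, 2538)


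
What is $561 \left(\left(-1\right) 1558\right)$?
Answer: $-874038$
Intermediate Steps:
$561 \left(\left(-1\right) 1558\right) = 561 \left(-1558\right) = -874038$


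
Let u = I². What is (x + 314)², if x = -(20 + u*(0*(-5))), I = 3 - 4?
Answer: 86436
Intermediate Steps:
I = -1
u = 1 (u = (-1)² = 1)
x = -20 (x = -(20 + 1*(0*(-5))) = -(20 + 1*0) = -(20 + 0) = -1*20 = -20)
(x + 314)² = (-20 + 314)² = 294² = 86436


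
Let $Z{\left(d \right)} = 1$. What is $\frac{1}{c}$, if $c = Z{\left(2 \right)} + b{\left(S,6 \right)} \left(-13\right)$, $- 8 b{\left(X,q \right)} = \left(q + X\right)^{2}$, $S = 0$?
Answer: $\frac{2}{119} \approx 0.016807$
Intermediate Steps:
$b{\left(X,q \right)} = - \frac{\left(X + q\right)^{2}}{8}$ ($b{\left(X,q \right)} = - \frac{\left(q + X\right)^{2}}{8} = - \frac{\left(X + q\right)^{2}}{8}$)
$c = \frac{119}{2}$ ($c = 1 + - \frac{\left(0 + 6\right)^{2}}{8} \left(-13\right) = 1 + - \frac{6^{2}}{8} \left(-13\right) = 1 + \left(- \frac{1}{8}\right) 36 \left(-13\right) = 1 - - \frac{117}{2} = 1 + \frac{117}{2} = \frac{119}{2} \approx 59.5$)
$\frac{1}{c} = \frac{1}{\frac{119}{2}} = \frac{2}{119}$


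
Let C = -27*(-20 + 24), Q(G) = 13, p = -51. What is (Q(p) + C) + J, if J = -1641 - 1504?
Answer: -3240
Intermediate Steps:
J = -3145
C = -108 (C = -27*4 = -108)
(Q(p) + C) + J = (13 - 108) - 3145 = -95 - 3145 = -3240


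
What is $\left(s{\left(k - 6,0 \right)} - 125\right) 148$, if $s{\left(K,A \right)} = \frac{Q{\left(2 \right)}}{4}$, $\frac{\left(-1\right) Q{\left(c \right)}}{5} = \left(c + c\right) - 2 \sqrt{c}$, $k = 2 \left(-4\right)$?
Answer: $-19240 + 370 \sqrt{2} \approx -18717.0$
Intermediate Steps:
$k = -8$
$Q{\left(c \right)} = - 10 c + 10 \sqrt{c}$ ($Q{\left(c \right)} = - 5 \left(\left(c + c\right) - 2 \sqrt{c}\right) = - 5 \left(2 c - 2 \sqrt{c}\right) = - 5 \left(- 2 \sqrt{c} + 2 c\right) = - 10 c + 10 \sqrt{c}$)
$s{\left(K,A \right)} = -5 + \frac{5 \sqrt{2}}{2}$ ($s{\left(K,A \right)} = \frac{\left(-10\right) 2 + 10 \sqrt{2}}{4} = \left(-20 + 10 \sqrt{2}\right) \frac{1}{4} = -5 + \frac{5 \sqrt{2}}{2}$)
$\left(s{\left(k - 6,0 \right)} - 125\right) 148 = \left(\left(-5 + \frac{5 \sqrt{2}}{2}\right) - 125\right) 148 = \left(-130 + \frac{5 \sqrt{2}}{2}\right) 148 = -19240 + 370 \sqrt{2}$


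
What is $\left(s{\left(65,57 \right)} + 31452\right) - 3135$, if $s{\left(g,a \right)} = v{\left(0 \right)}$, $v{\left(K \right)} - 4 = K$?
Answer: $28321$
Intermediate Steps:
$v{\left(K \right)} = 4 + K$
$s{\left(g,a \right)} = 4$ ($s{\left(g,a \right)} = 4 + 0 = 4$)
$\left(s{\left(65,57 \right)} + 31452\right) - 3135 = \left(4 + 31452\right) - 3135 = 31456 - 3135 = 28321$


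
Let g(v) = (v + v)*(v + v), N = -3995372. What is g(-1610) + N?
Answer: 6373028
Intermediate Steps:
g(v) = 4*v² (g(v) = (2*v)*(2*v) = 4*v²)
g(-1610) + N = 4*(-1610)² - 3995372 = 4*2592100 - 3995372 = 10368400 - 3995372 = 6373028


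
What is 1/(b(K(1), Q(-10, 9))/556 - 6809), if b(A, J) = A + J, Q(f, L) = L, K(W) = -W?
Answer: -139/946449 ≈ -0.00014686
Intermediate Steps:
1/(b(K(1), Q(-10, 9))/556 - 6809) = 1/((-1*1 + 9)/556 - 6809) = 1/((-1 + 9)*(1/556) - 6809) = 1/(8*(1/556) - 6809) = 1/(2/139 - 6809) = 1/(-946449/139) = -139/946449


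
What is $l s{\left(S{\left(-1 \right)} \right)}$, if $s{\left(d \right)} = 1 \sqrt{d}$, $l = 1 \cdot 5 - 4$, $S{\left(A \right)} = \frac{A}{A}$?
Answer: $1$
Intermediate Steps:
$S{\left(A \right)} = 1$
$l = 1$ ($l = 5 - 4 = 1$)
$s{\left(d \right)} = \sqrt{d}$
$l s{\left(S{\left(-1 \right)} \right)} = 1 \sqrt{1} = 1 \cdot 1 = 1$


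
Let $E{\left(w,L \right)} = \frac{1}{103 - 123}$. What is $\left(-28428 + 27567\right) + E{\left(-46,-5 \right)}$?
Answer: $- \frac{17221}{20} \approx -861.05$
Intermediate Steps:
$E{\left(w,L \right)} = - \frac{1}{20}$ ($E{\left(w,L \right)} = \frac{1}{-20} = - \frac{1}{20}$)
$\left(-28428 + 27567\right) + E{\left(-46,-5 \right)} = \left(-28428 + 27567\right) - \frac{1}{20} = -861 - \frac{1}{20} = - \frac{17221}{20}$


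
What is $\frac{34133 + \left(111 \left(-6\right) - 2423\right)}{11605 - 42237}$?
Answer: $- \frac{7761}{7658} \approx -1.0135$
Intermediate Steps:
$\frac{34133 + \left(111 \left(-6\right) - 2423\right)}{11605 - 42237} = \frac{34133 - 3089}{-30632} = \left(34133 - 3089\right) \left(- \frac{1}{30632}\right) = 31044 \left(- \frac{1}{30632}\right) = - \frac{7761}{7658}$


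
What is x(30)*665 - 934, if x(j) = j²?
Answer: 597566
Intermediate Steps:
x(30)*665 - 934 = 30²*665 - 934 = 900*665 - 934 = 598500 - 934 = 597566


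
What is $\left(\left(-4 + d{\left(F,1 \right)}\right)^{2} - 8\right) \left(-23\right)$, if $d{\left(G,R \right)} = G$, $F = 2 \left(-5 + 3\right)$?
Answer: $-1288$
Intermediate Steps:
$F = -4$ ($F = 2 \left(-2\right) = -4$)
$\left(\left(-4 + d{\left(F,1 \right)}\right)^{2} - 8\right) \left(-23\right) = \left(\left(-4 - 4\right)^{2} - 8\right) \left(-23\right) = \left(\left(-8\right)^{2} - 8\right) \left(-23\right) = \left(64 - 8\right) \left(-23\right) = 56 \left(-23\right) = -1288$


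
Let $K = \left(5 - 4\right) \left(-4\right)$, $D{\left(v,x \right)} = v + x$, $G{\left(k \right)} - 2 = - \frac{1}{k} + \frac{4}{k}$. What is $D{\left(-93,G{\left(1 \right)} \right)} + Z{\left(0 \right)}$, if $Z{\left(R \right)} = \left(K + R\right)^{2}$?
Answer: $-72$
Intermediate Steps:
$G{\left(k \right)} = 2 + \frac{3}{k}$ ($G{\left(k \right)} = 2 + \left(- \frac{1}{k} + \frac{4}{k}\right) = 2 + \frac{3}{k}$)
$K = -4$ ($K = 1 \left(-4\right) = -4$)
$Z{\left(R \right)} = \left(-4 + R\right)^{2}$
$D{\left(-93,G{\left(1 \right)} \right)} + Z{\left(0 \right)} = \left(-93 + \left(2 + \frac{3}{1}\right)\right) + \left(-4 + 0\right)^{2} = \left(-93 + \left(2 + 3 \cdot 1\right)\right) + \left(-4\right)^{2} = \left(-93 + \left(2 + 3\right)\right) + 16 = \left(-93 + 5\right) + 16 = -88 + 16 = -72$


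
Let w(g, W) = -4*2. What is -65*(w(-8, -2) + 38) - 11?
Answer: -1961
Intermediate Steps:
w(g, W) = -8
-65*(w(-8, -2) + 38) - 11 = -65*(-8 + 38) - 11 = -65*30 - 11 = -1950 - 11 = -1961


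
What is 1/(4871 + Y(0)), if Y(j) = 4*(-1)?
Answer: 1/4867 ≈ 0.00020547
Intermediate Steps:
Y(j) = -4
1/(4871 + Y(0)) = 1/(4871 - 4) = 1/4867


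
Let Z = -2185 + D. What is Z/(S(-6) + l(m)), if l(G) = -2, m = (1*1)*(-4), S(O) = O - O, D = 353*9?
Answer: -496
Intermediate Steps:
D = 3177
S(O) = 0
m = -4 (m = 1*(-4) = -4)
Z = 992 (Z = -2185 + 3177 = 992)
Z/(S(-6) + l(m)) = 992/(0 - 2) = 992/(-2) = -1/2*992 = -496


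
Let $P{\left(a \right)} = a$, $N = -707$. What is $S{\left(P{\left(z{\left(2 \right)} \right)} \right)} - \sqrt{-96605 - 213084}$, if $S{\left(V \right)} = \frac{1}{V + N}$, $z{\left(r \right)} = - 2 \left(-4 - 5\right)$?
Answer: $- \frac{1}{689} - i \sqrt{309689} \approx -0.0014514 - 556.5 i$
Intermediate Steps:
$z{\left(r \right)} = 18$ ($z{\left(r \right)} = \left(-2\right) \left(-9\right) = 18$)
$S{\left(V \right)} = \frac{1}{-707 + V}$ ($S{\left(V \right)} = \frac{1}{V - 707} = \frac{1}{-707 + V}$)
$S{\left(P{\left(z{\left(2 \right)} \right)} \right)} - \sqrt{-96605 - 213084} = \frac{1}{-707 + 18} - \sqrt{-96605 - 213084} = \frac{1}{-689} - \sqrt{-309689} = - \frac{1}{689} - i \sqrt{309689}$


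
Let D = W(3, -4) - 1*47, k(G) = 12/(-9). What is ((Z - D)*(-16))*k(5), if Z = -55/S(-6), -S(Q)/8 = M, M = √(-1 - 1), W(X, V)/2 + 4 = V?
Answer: 1344 - 220*I*√2/3 ≈ 1344.0 - 103.71*I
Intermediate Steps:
k(G) = -4/3 (k(G) = 12*(-⅑) = -4/3)
W(X, V) = -8 + 2*V
M = I*√2 (M = √(-2) = I*√2 ≈ 1.4142*I)
S(Q) = -8*I*√2
Z = -55*I*√2/16 ≈ -4.8614*I
D = -63 (D = (-8 + 2*(-4)) - 1*47 = (-8 - 8) - 47 = -16 - 47 = -63)
((Z - D)*(-16))*k(5) = ((-55*I*√2/16 - 1*(-63))*(-16))*(-4/3) = ((-55*I*√2/16 + 63)*(-16))*(-4/3) = ((63 - 55*I*√2/16)*(-16))*(-4/3) = (-1008 + 55*I*√2)*(-4/3) = 1344 - 220*I*√2/3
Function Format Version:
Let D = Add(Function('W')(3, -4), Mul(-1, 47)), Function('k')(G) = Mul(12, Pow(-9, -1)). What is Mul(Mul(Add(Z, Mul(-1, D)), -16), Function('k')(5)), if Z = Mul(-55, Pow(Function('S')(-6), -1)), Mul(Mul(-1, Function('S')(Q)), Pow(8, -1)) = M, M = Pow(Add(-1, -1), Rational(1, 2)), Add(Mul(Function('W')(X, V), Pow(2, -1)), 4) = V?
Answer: Add(1344, Mul(Rational(-220, 3), I, Pow(2, Rational(1, 2)))) ≈ Add(1344.0, Mul(-103.71, I))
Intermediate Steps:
Function('k')(G) = Rational(-4, 3) (Function('k')(G) = Mul(12, Rational(-1, 9)) = Rational(-4, 3))
Function('W')(X, V) = Add(-8, Mul(2, V))
M = Mul(I, Pow(2, Rational(1, 2))) (M = Pow(-2, Rational(1, 2)) = Mul(I, Pow(2, Rational(1, 2))) ≈ Mul(1.4142, I))
Function('S')(Q) = Mul(-8, I, Pow(2, Rational(1, 2))) (Function('S')(Q) = Mul(-8, Mul(I, Pow(2, Rational(1, 2)))) = Mul(-8, I, Pow(2, Rational(1, 2))))
Z = Mul(Rational(-55, 16), I, Pow(2, Rational(1, 2))) (Z = Mul(-55, Pow(Mul(-8, I, Pow(2, Rational(1, 2))), -1)) = Mul(-55, Mul(Rational(1, 16), I, Pow(2, Rational(1, 2)))) = Mul(Rational(-55, 16), I, Pow(2, Rational(1, 2))) ≈ Mul(-4.8614, I))
D = -63 (D = Add(Add(-8, Mul(2, -4)), Mul(-1, 47)) = Add(Add(-8, -8), -47) = Add(-16, -47) = -63)
Mul(Mul(Add(Z, Mul(-1, D)), -16), Function('k')(5)) = Mul(Mul(Add(Mul(Rational(-55, 16), I, Pow(2, Rational(1, 2))), Mul(-1, -63)), -16), Rational(-4, 3)) = Mul(Mul(Add(Mul(Rational(-55, 16), I, Pow(2, Rational(1, 2))), 63), -16), Rational(-4, 3)) = Mul(Mul(Add(63, Mul(Rational(-55, 16), I, Pow(2, Rational(1, 2)))), -16), Rational(-4, 3)) = Mul(Add(-1008, Mul(55, I, Pow(2, Rational(1, 2)))), Rational(-4, 3)) = Add(1344, Mul(Rational(-220, 3), I, Pow(2, Rational(1, 2))))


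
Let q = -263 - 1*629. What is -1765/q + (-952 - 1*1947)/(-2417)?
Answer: 6851913/2155964 ≈ 3.1781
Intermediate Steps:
q = -892 (q = -263 - 629 = -892)
-1765/q + (-952 - 1*1947)/(-2417) = -1765/(-892) + (-952 - 1*1947)/(-2417) = -1765*(-1/892) + (-952 - 1947)*(-1/2417) = 1765/892 - 2899*(-1/2417) = 1765/892 + 2899/2417 = 6851913/2155964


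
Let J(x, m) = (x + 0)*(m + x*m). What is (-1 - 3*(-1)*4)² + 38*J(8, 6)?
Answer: 16537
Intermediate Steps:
J(x, m) = x*(m + m*x)
(-1 - 3*(-1)*4)² + 38*J(8, 6) = (-1 - 3*(-1)*4)² + 38*(6*8*(1 + 8)) = (-1 + 3*4)² + 38*(6*8*9) = (-1 + 12)² + 38*432 = 11² + 16416 = 121 + 16416 = 16537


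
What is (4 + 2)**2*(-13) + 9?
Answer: -459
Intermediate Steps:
(4 + 2)**2*(-13) + 9 = 6**2*(-13) + 9 = 36*(-13) + 9 = -468 + 9 = -459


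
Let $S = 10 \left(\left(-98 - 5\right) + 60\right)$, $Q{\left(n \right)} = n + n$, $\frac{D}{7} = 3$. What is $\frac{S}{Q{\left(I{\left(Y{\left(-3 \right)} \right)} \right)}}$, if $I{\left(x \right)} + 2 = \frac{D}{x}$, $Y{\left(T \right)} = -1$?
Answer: $\frac{215}{23} \approx 9.3478$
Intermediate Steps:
$D = 21$ ($D = 7 \cdot 3 = 21$)
$I{\left(x \right)} = -2 + \frac{21}{x}$
$Q{\left(n \right)} = 2 n$
$S = -430$ ($S = 10 \left(-103 + 60\right) = 10 \left(-43\right) = -430$)
$\frac{S}{Q{\left(I{\left(Y{\left(-3 \right)} \right)} \right)}} = - \frac{430}{2 \left(-2 + \frac{21}{-1}\right)} = - \frac{430}{2 \left(-2 + 21 \left(-1\right)\right)} = - \frac{430}{2 \left(-2 - 21\right)} = - \frac{430}{2 \left(-23\right)} = - \frac{430}{-46} = \left(-430\right) \left(- \frac{1}{46}\right) = \frac{215}{23}$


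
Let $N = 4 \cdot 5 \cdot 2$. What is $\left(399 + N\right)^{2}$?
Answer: $192721$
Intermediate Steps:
$N = 40$ ($N = 20 \cdot 2 = 40$)
$\left(399 + N\right)^{2} = \left(399 + 40\right)^{2} = 439^{2} = 192721$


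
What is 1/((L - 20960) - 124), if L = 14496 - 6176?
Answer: -1/12764 ≈ -7.8345e-5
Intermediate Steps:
L = 8320
1/((L - 20960) - 124) = 1/((8320 - 20960) - 124) = 1/(-12640 - 124) = 1/(-12764) = -1/12764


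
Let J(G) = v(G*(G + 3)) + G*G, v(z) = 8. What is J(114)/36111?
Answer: 13004/36111 ≈ 0.36011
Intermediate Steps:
J(G) = 8 + G² (J(G) = 8 + G*G = 8 + G²)
J(114)/36111 = (8 + 114²)/36111 = (8 + 12996)*(1/36111) = 13004*(1/36111) = 13004/36111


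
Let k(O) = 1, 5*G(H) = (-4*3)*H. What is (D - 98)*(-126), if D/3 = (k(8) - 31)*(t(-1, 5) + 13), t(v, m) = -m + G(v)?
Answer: 130284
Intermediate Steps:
G(H) = -12*H/5 (G(H) = ((-4*3)*H)/5 = (-12*H)/5 = -12*H/5)
t(v, m) = -m - 12*v/5
D = -936 (D = 3*((1 - 31)*((-1*5 - 12/5*(-1)) + 13)) = 3*(-30*((-5 + 12/5) + 13)) = 3*(-30*(-13/5 + 13)) = 3*(-30*52/5) = 3*(-312) = -936)
(D - 98)*(-126) = (-936 - 98)*(-126) = -1034*(-126) = 130284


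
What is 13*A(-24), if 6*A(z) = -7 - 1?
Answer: -52/3 ≈ -17.333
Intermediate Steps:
A(z) = -4/3 (A(z) = (-7 - 1)/6 = (⅙)*(-8) = -4/3)
13*A(-24) = 13*(-4/3) = -52/3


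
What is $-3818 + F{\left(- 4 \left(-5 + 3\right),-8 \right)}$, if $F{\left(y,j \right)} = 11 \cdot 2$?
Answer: $-3796$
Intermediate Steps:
$F{\left(y,j \right)} = 22$
$-3818 + F{\left(- 4 \left(-5 + 3\right),-8 \right)} = -3818 + 22 = -3796$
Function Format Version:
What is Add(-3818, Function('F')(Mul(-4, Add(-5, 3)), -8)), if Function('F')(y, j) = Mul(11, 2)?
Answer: -3796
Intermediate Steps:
Function('F')(y, j) = 22
Add(-3818, Function('F')(Mul(-4, Add(-5, 3)), -8)) = Add(-3818, 22) = -3796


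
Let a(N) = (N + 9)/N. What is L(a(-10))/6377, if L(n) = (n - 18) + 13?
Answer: -7/9110 ≈ -0.00076839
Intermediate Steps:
a(N) = (9 + N)/N
L(n) = -5 + n (L(n) = (-18 + n) + 13 = -5 + n)
L(a(-10))/6377 = (-5 + (9 - 10)/(-10))/6377 = (-5 - ⅒*(-1))*(1/6377) = (-5 + ⅒)*(1/6377) = -49/10*1/6377 = -7/9110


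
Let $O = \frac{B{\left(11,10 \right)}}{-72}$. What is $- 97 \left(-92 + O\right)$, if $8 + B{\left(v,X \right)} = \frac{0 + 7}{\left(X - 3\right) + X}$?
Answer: $\frac{3636821}{408} \approx 8913.8$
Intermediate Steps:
$B{\left(v,X \right)} = -8 + \frac{7}{-3 + 2 X}$ ($B{\left(v,X \right)} = -8 + \frac{0 + 7}{\left(X - 3\right) + X} = -8 + \frac{7}{\left(-3 + X\right) + X} = -8 + \frac{7}{-3 + 2 X}$)
$O = \frac{43}{408}$ ($O = \frac{\frac{1}{-3 + 2 \cdot 10} \left(31 - 160\right)}{-72} = \frac{31 - 160}{-3 + 20} \left(- \frac{1}{72}\right) = \frac{1}{17} \left(-129\right) \left(- \frac{1}{72}\right) = \left(- \frac{129}{17}\right) \left(- \frac{1}{72}\right) = \frac{43}{408} \approx 0.10539$)
$- 97 \left(-92 + O\right) = - 97 \left(-92 + \frac{43}{408}\right) = \left(-97\right) \left(- \frac{37493}{408}\right) = \frac{3636821}{408}$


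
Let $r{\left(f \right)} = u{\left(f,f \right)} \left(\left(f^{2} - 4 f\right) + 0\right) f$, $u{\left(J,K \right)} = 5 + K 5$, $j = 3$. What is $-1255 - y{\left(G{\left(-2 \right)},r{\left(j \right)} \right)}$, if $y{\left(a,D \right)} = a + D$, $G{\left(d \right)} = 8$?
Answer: $-1083$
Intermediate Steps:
$u{\left(J,K \right)} = 5 + 5 K$
$r{\left(f \right)} = f \left(5 + 5 f\right) \left(f^{2} - 4 f\right)$ ($r{\left(f \right)} = \left(5 + 5 f\right) \left(\left(f^{2} - 4 f\right) + 0\right) f = \left(5 + 5 f\right) \left(f^{2} - 4 f\right) f = f \left(5 + 5 f\right) \left(f^{2} - 4 f\right)$)
$y{\left(a,D \right)} = D + a$
$-1255 - y{\left(G{\left(-2 \right)},r{\left(j \right)} \right)} = -1255 - \left(5 \cdot 3^{2} \left(1 + 3\right) \left(-4 + 3\right) + 8\right) = -1255 - \left(5 \cdot 9 \cdot 4 \left(-1\right) + 8\right) = -1255 - \left(-180 + 8\right) = -1255 - -172 = -1255 + 172 = -1083$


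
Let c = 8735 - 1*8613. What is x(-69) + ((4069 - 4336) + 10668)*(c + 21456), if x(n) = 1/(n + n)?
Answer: 30971723363/138 ≈ 2.2443e+8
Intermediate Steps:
c = 122 (c = 8735 - 8613 = 122)
x(n) = 1/(2*n)
x(-69) + ((4069 - 4336) + 10668)*(c + 21456) = (½)/(-69) + ((4069 - 4336) + 10668)*(122 + 21456) = (½)*(-1/69) + (-267 + 10668)*21578 = -1/138 + 10401*21578 = -1/138 + 224432778 = 30971723363/138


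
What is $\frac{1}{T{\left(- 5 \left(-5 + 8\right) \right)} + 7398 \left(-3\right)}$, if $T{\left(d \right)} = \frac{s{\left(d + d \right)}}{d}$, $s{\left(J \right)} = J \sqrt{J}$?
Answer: $- \frac{3699}{82095626} - \frac{i \sqrt{30}}{246286878} \approx -4.5057 \cdot 10^{-5} - 2.2239 \cdot 10^{-8} i$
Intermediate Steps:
$s{\left(J \right)} = J^{\frac{3}{2}}$
$T{\left(d \right)} = 2 \sqrt{2} \sqrt{d}$ ($T{\left(d \right)} = \frac{\left(d + d\right)^{\frac{3}{2}}}{d} = \frac{\left(2 d\right)^{\frac{3}{2}}}{d} = \frac{2 \sqrt{2} d^{\frac{3}{2}}}{d} = 2 \sqrt{2} \sqrt{d}$)
$\frac{1}{T{\left(- 5 \left(-5 + 8\right) \right)} + 7398 \left(-3\right)} = \frac{1}{2 \sqrt{2} \sqrt{- 5 \left(-5 + 8\right)} + 7398 \left(-3\right)} = \frac{1}{2 \sqrt{2} \sqrt{\left(-5\right) 3} - 22194} = \frac{1}{2 \sqrt{2} \sqrt{-15} - 22194} = \frac{1}{2 \sqrt{2} i \sqrt{15} - 22194} = \frac{1}{2 i \sqrt{30} - 22194} = \frac{1}{-22194 + 2 i \sqrt{30}}$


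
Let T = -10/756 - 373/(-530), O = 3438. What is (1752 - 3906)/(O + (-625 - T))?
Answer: -107883090/140854519 ≈ -0.76592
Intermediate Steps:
T = 34586/50085 (T = -10*1/756 - 373*(-1/530) = -5/378 + 373/530 = 34586/50085 ≈ 0.69055)
(1752 - 3906)/(O + (-625 - T)) = (1752 - 3906)/(3438 + (-625 - 1*34586/50085)) = -2154/(3438 + (-625 - 34586/50085)) = -2154/(3438 - 31337711/50085) = -2154/140854519/50085 = -2154*50085/140854519 = -107883090/140854519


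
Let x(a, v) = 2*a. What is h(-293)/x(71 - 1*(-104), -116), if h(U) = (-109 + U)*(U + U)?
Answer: 117786/175 ≈ 673.06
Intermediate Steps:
h(U) = 2*U*(-109 + U) (h(U) = (-109 + U)*(2*U) = 2*U*(-109 + U))
h(-293)/x(71 - 1*(-104), -116) = (2*(-293)*(-109 - 293))/((2*(71 - 1*(-104)))) = (2*(-293)*(-402))/((2*(71 + 104))) = 235572/((2*175)) = 235572/350 = 235572*(1/350) = 117786/175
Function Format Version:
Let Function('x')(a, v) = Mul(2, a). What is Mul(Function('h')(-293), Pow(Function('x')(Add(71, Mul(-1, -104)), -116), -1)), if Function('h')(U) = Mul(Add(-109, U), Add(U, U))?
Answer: Rational(117786, 175) ≈ 673.06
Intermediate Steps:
Function('h')(U) = Mul(2, U, Add(-109, U)) (Function('h')(U) = Mul(Add(-109, U), Mul(2, U)) = Mul(2, U, Add(-109, U)))
Mul(Function('h')(-293), Pow(Function('x')(Add(71, Mul(-1, -104)), -116), -1)) = Mul(Mul(2, -293, Add(-109, -293)), Pow(Mul(2, Add(71, Mul(-1, -104))), -1)) = Mul(Mul(2, -293, -402), Pow(Mul(2, Add(71, 104)), -1)) = Mul(235572, Pow(Mul(2, 175), -1)) = Mul(235572, Pow(350, -1)) = Mul(235572, Rational(1, 350)) = Rational(117786, 175)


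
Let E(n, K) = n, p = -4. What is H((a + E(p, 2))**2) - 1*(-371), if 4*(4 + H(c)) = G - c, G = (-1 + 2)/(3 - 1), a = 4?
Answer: 2937/8 ≈ 367.13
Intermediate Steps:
G = 1/2 ≈ 0.50000
H(c) = -31/8 - c/4 (H(c) = -4 + (1/2 - c)/4 = -4 + (1/8 - c/4) = -31/8 - c/4)
H((a + E(p, 2))**2) - 1*(-371) = (-31/8 - (4 - 4)**2/4) - 1*(-371) = (-31/8 - 1/4*0**2) + 371 = (-31/8 - 1/4*0) + 371 = (-31/8 + 0) + 371 = -31/8 + 371 = 2937/8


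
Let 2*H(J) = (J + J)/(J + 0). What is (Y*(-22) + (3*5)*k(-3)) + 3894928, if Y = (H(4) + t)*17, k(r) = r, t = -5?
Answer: 3896379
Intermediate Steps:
H(J) = 1 (H(J) = ((J + J)/(J + 0))/2 = ((2*J)/J)/2 = (1/2)*2 = 1)
Y = -68 (Y = (1 - 5)*17 = -4*17 = -68)
(Y*(-22) + (3*5)*k(-3)) + 3894928 = (-68*(-22) + (3*5)*(-3)) + 3894928 = (1496 + 15*(-3)) + 3894928 = (1496 - 45) + 3894928 = 1451 + 3894928 = 3896379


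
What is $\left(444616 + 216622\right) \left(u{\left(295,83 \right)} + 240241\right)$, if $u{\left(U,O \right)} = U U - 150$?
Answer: $216301529608$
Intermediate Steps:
$u{\left(U,O \right)} = -150 + U^{2}$ ($u{\left(U,O \right)} = U^{2} - 150 = -150 + U^{2}$)
$\left(444616 + 216622\right) \left(u{\left(295,83 \right)} + 240241\right) = \left(444616 + 216622\right) \left(\left(-150 + 295^{2}\right) + 240241\right) = 661238 \left(\left(-150 + 87025\right) + 240241\right) = 661238 \left(86875 + 240241\right) = 661238 \cdot 327116 = 216301529608$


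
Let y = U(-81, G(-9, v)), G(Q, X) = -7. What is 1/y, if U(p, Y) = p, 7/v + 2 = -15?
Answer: -1/81 ≈ -0.012346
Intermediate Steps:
v = -7/17 (v = 7/(-2 - 15) = 7/(-17) = 7*(-1/17) = -7/17 ≈ -0.41176)
y = -81
1/y = 1/(-81) = -1/81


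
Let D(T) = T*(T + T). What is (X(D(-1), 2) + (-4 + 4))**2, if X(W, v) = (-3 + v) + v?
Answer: 1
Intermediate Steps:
D(T) = 2*T**2 (D(T) = T*(2*T) = 2*T**2)
X(W, v) = -3 + 2*v
(X(D(-1), 2) + (-4 + 4))**2 = ((-3 + 2*2) + (-4 + 4))**2 = ((-3 + 4) + 0)**2 = (1 + 0)**2 = 1**2 = 1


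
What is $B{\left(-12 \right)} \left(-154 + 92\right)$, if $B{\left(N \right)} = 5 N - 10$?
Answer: $4340$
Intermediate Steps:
$B{\left(N \right)} = -10 + 5 N$
$B{\left(-12 \right)} \left(-154 + 92\right) = \left(-10 + 5 \left(-12\right)\right) \left(-154 + 92\right) = \left(-10 - 60\right) \left(-62\right) = \left(-70\right) \left(-62\right) = 4340$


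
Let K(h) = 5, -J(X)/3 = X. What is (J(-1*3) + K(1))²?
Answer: 196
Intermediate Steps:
J(X) = -3*X
(J(-1*3) + K(1))² = (-(-3)*3 + 5)² = (-3*(-3) + 5)² = (9 + 5)² = 14² = 196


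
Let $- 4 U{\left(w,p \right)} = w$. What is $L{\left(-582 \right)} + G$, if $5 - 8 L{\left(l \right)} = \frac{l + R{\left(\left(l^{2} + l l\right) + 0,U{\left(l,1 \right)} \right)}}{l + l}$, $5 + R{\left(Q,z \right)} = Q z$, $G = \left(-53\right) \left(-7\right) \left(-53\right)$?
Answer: $- \frac{84527939}{9312} \approx -9077.3$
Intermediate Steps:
$G = -19663$ ($G = 371 \left(-53\right) = -19663$)
$U{\left(w,p \right)} = - \frac{w}{4}$
$R{\left(Q,z \right)} = -5 + Q z$
$L{\left(l \right)} = \frac{5}{8} - \frac{-5 + l - \frac{l^{3}}{2}}{16 l}$ ($L{\left(l \right)} = \frac{5}{8} - \frac{\left(l + \left(-5 + \left(\left(l^{2} + l l\right) + 0\right) \left(- \frac{l}{4}\right)\right)\right) \frac{1}{l + l}}{8} = \frac{5}{8} - \frac{\left(l + \left(-5 + \left(\left(l^{2} + l^{2}\right) + 0\right) \left(- \frac{l}{4}\right)\right)\right) \frac{1}{2 l}}{8} = \frac{5}{8} - \frac{\left(l + \left(-5 + \left(2 l^{2} + 0\right) \left(- \frac{l}{4}\right)\right)\right) \frac{1}{2 l}}{8} = \frac{5}{8} - \frac{\left(l + \left(-5 + 2 l^{2} \left(- \frac{l}{4}\right)\right)\right) \frac{1}{2 l}}{8} = \frac{5}{8} - \frac{\left(l - \left(5 + \frac{l^{3}}{2}\right)\right) \frac{1}{2 l}}{8} = \frac{5}{8} - \frac{\left(-5 + l - \frac{l^{3}}{2}\right) \frac{1}{2 l}}{8} = \frac{5}{8} - \frac{\frac{1}{2} \frac{1}{l} \left(-5 + l - \frac{l^{3}}{2}\right)}{8} = \frac{5}{8} - \frac{-5 + l - \frac{l^{3}}{2}}{16 l}$)
$L{\left(-582 \right)} + G = \frac{10 + \left(-582\right)^{3} + 18 \left(-582\right)}{32 \left(-582\right)} - 19663 = \frac{1}{32} \left(- \frac{1}{582}\right) \left(10 - 197137368 - 10476\right) - 19663 = \frac{1}{32} \left(- \frac{1}{582}\right) \left(-197147834\right) - 19663 = \frac{98573917}{9312} - 19663 = - \frac{84527939}{9312}$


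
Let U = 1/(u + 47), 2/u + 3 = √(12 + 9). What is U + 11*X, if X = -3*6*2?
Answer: -5359179/13534 - √21/13534 ≈ -395.98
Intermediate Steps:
u = 2/(-3 + √21) (u = 2/(-3 + √(12 + 9)) = 2/(-3 + √21) ≈ 1.2638)
U = 1/(95/2 + √21/6) (U = 1/((½ + √21/6) + 47) = 1/(95/2 + √21/6) ≈ 0.020719)
X = -36 (X = -18*2 = -36)
U + 11*X = (285/13534 - √21/13534) + 11*(-36) = (285/13534 - √21/13534) - 396 = -5359179/13534 - √21/13534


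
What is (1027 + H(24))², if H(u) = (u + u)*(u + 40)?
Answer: 16801801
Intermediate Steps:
H(u) = 2*u*(40 + u) (H(u) = (2*u)*(40 + u) = 2*u*(40 + u))
(1027 + H(24))² = (1027 + 2*24*(40 + 24))² = (1027 + 2*24*64)² = (1027 + 3072)² = 4099² = 16801801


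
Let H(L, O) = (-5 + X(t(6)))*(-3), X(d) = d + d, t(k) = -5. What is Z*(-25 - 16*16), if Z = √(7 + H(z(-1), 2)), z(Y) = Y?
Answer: -562*√13 ≈ -2026.3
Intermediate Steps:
X(d) = 2*d
H(L, O) = 45 (H(L, O) = (-5 + 2*(-5))*(-3) = (-5 - 10)*(-3) = -15*(-3) = 45)
Z = 2*√13 (Z = √(7 + 45) = √52 = 2*√13 ≈ 7.2111)
Z*(-25 - 16*16) = (2*√13)*(-25 - 16*16) = (2*√13)*(-25 - 256) = (2*√13)*(-281) = -562*√13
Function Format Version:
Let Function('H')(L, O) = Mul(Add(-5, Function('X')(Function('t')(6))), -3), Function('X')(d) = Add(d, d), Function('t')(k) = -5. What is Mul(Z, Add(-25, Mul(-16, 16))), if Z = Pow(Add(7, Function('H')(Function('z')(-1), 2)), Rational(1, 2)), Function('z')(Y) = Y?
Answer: Mul(-562, Pow(13, Rational(1, 2))) ≈ -2026.3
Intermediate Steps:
Function('X')(d) = Mul(2, d)
Function('H')(L, O) = 45 (Function('H')(L, O) = Mul(Add(-5, Mul(2, -5)), -3) = Mul(Add(-5, -10), -3) = Mul(-15, -3) = 45)
Z = Mul(2, Pow(13, Rational(1, 2))) (Z = Pow(Add(7, 45), Rational(1, 2)) = Pow(52, Rational(1, 2)) = Mul(2, Pow(13, Rational(1, 2))) ≈ 7.2111)
Mul(Z, Add(-25, Mul(-16, 16))) = Mul(Mul(2, Pow(13, Rational(1, 2))), Add(-25, Mul(-16, 16))) = Mul(Mul(2, Pow(13, Rational(1, 2))), Add(-25, -256)) = Mul(Mul(2, Pow(13, Rational(1, 2))), -281) = Mul(-562, Pow(13, Rational(1, 2)))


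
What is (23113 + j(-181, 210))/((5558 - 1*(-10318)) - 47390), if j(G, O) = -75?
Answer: -11519/15757 ≈ -0.73104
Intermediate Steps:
(23113 + j(-181, 210))/((5558 - 1*(-10318)) - 47390) = (23113 - 75)/((5558 - 1*(-10318)) - 47390) = 23038/((5558 + 10318) - 47390) = 23038/(15876 - 47390) = 23038/(-31514) = 23038*(-1/31514) = -11519/15757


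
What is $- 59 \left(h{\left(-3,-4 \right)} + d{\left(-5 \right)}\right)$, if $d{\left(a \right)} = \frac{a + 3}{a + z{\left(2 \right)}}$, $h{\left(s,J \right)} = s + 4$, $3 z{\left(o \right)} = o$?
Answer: $- \frac{1121}{13} \approx -86.231$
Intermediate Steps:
$z{\left(o \right)} = \frac{o}{3}$
$h{\left(s,J \right)} = 4 + s$
$d{\left(a \right)} = \frac{3 + a}{\frac{2}{3} + a}$ ($d{\left(a \right)} = \frac{a + 3}{a + \frac{1}{3} \cdot 2} = \frac{3 + a}{a + \frac{2}{3}} = \frac{3 + a}{\frac{2}{3} + a}$)
$- 59 \left(h{\left(-3,-4 \right)} + d{\left(-5 \right)}\right) = - 59 \left(\left(4 - 3\right) + \frac{3 \left(3 - 5\right)}{2 + 3 \left(-5\right)}\right) = - 59 \left(1 + 3 \frac{1}{2 - 15} \left(-2\right)\right) = - 59 \left(1 + 3 \frac{1}{-13} \left(-2\right)\right) = - 59 \left(1 + 3 \left(- \frac{1}{13}\right) \left(-2\right)\right) = - 59 \left(1 + \frac{6}{13}\right) = \left(-59\right) \frac{19}{13} = - \frac{1121}{13}$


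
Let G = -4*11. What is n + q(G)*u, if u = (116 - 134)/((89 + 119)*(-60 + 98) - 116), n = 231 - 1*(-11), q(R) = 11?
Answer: 28553/118 ≈ 241.97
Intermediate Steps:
G = -44
n = 242 (n = 231 + 11 = 242)
u = -3/1298 (u = -18/(208*38 - 116) = -18/(7904 - 116) = -18/7788 = -18*1/7788 = -3/1298 ≈ -0.0023112)
n + q(G)*u = 242 + 11*(-3/1298) = 242 - 3/118 = 28553/118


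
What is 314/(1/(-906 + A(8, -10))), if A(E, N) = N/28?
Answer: -1992173/7 ≈ -2.8460e+5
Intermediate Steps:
A(E, N) = N/28 (A(E, N) = N*(1/28) = N/28)
314/(1/(-906 + A(8, -10))) = 314/(1/(-906 + (1/28)*(-10))) = 314/(1/(-906 - 5/14)) = 314/(1/(-12689/14)) = 314/(-14/12689) = 314*(-12689/14) = -1992173/7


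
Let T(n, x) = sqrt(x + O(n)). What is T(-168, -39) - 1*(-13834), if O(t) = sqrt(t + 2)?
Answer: 13834 + sqrt(-39 + I*sqrt(166)) ≈ 13835.0 + 6.3274*I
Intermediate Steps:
O(t) = sqrt(2 + t)
T(n, x) = sqrt(x + sqrt(2 + n))
T(-168, -39) - 1*(-13834) = sqrt(-39 + sqrt(2 - 168)) - 1*(-13834) = sqrt(-39 + sqrt(-166)) + 13834 = sqrt(-39 + I*sqrt(166)) + 13834 = 13834 + sqrt(-39 + I*sqrt(166))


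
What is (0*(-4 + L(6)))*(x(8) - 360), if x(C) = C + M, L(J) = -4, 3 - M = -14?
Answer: 0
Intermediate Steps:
M = 17 (M = 3 - 1*(-14) = 3 + 14 = 17)
x(C) = 17 + C (x(C) = C + 17 = 17 + C)
(0*(-4 + L(6)))*(x(8) - 360) = (0*(-4 - 4))*((17 + 8) - 360) = (0*(-8))*(25 - 360) = 0*(-335) = 0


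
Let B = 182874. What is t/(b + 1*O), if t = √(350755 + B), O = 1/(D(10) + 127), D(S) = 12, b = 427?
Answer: 139*√533629/59354 ≈ 1.7107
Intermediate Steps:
O = 1/139 (O = 1/(12 + 127) = 1/139 ≈ 0.0071942)
t = √533629 (t = √(350755 + 182874) = √533629 ≈ 730.50)
t/(b + 1*O) = √533629/(427 + 1*(1/139)) = √533629/(427 + 1/139) = √533629/(59354/139) = √533629*(139/59354) = 139*√533629/59354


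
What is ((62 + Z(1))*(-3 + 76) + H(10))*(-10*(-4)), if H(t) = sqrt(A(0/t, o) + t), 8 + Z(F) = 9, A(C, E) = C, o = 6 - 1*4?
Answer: 183960 + 40*sqrt(10) ≈ 1.8409e+5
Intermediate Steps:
o = 2 (o = 6 - 4 = 2)
Z(F) = 1 (Z(F) = -8 + 9 = 1)
H(t) = sqrt(t) (H(t) = sqrt(0/t + t) = sqrt(0 + t) = sqrt(t))
((62 + Z(1))*(-3 + 76) + H(10))*(-10*(-4)) = ((62 + 1)*(-3 + 76) + sqrt(10))*(-10*(-4)) = (63*73 + sqrt(10))*40 = (4599 + sqrt(10))*40 = 183960 + 40*sqrt(10)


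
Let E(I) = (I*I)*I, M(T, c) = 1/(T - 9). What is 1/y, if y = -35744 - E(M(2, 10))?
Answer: -343/12260191 ≈ -2.7977e-5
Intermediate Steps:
M(T, c) = 1/(-9 + T)
E(I) = I³ (E(I) = I²*I = I³)
y = -12260191/343 (y = -35744 - (1/(-9 + 2))³ = -35744 - (1/(-7))³ = -35744 - (-⅐)³ = -35744 - 1*(-1/343) = -35744 + 1/343 = -12260191/343 ≈ -35744.)
1/y = 1/(-12260191/343) = -343/12260191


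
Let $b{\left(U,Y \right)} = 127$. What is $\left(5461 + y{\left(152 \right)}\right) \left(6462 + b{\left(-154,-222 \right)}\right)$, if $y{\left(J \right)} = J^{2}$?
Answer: $188214785$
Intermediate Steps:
$\left(5461 + y{\left(152 \right)}\right) \left(6462 + b{\left(-154,-222 \right)}\right) = \left(5461 + 152^{2}\right) \left(6462 + 127\right) = \left(5461 + 23104\right) 6589 = 28565 \cdot 6589 = 188214785$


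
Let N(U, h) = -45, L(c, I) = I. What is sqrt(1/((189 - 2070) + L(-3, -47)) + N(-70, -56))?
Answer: I*sqrt(41818802)/964 ≈ 6.7082*I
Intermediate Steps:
sqrt(1/((189 - 2070) + L(-3, -47)) + N(-70, -56)) = sqrt(1/((189 - 2070) - 47) - 45) = sqrt(1/(-1881 - 47) - 45) = sqrt(1/(-1928) - 45) = sqrt(-1/1928 - 45) = sqrt(-86761/1928) = I*sqrt(41818802)/964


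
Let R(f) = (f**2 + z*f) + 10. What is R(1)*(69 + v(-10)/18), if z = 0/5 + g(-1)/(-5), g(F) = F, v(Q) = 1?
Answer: 34804/45 ≈ 773.42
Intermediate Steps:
z = 1/5 (z = 0/5 - 1/(-5) = 0*(1/5) - 1*(-1/5) = 0 + 1/5 = 1/5 ≈ 0.20000)
R(f) = 10 + f**2 + f/5 (R(f) = (f**2 + f/5) + 10 = 10 + f**2 + f/5)
R(1)*(69 + v(-10)/18) = (10 + 1**2 + (1/5)*1)*(69 + 1/18) = (10 + 1 + 1/5)*(69 + 1*(1/18)) = 56*(69 + 1/18)/5 = (56/5)*(1243/18) = 34804/45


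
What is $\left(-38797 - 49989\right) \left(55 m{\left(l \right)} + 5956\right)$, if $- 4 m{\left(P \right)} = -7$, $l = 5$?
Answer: $- \frac{1074710137}{2} \approx -5.3736 \cdot 10^{8}$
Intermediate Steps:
$m{\left(P \right)} = \frac{7}{4}$ ($m{\left(P \right)} = \left(- \frac{1}{4}\right) \left(-7\right) = \frac{7}{4}$)
$\left(-38797 - 49989\right) \left(55 m{\left(l \right)} + 5956\right) = \left(-38797 - 49989\right) \left(55 \cdot \frac{7}{4} + 5956\right) = - 88786 \left(\frac{385}{4} + 5956\right) = \left(-88786\right) \frac{24209}{4} = - \frac{1074710137}{2}$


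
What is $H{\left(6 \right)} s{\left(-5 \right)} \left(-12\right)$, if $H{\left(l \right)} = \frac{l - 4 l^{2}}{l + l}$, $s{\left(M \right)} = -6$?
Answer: $-828$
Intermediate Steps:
$H{\left(l \right)} = \frac{l - 4 l^{2}}{2 l}$
$H{\left(6 \right)} s{\left(-5 \right)} \left(-12\right) = \left(\frac{1}{2} - 12\right) \left(-6\right) \left(-12\right) = \left(- \frac{23}{2}\right) \left(-6\right) \left(-12\right) = 69 \left(-12\right) = -828$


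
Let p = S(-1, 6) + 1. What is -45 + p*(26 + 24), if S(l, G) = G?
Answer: 305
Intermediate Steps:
p = 7 (p = 6 + 1 = 7)
-45 + p*(26 + 24) = -45 + 7*(26 + 24) = -45 + 7*50 = -45 + 350 = 305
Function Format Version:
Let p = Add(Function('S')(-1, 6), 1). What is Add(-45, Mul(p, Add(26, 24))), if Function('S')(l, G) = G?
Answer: 305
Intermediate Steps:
p = 7 (p = Add(6, 1) = 7)
Add(-45, Mul(p, Add(26, 24))) = Add(-45, Mul(7, Add(26, 24))) = Add(-45, Mul(7, 50)) = Add(-45, 350) = 305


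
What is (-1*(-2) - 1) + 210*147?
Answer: 30871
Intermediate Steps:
(-1*(-2) - 1) + 210*147 = (2 - 1) + 30870 = 1 + 30870 = 30871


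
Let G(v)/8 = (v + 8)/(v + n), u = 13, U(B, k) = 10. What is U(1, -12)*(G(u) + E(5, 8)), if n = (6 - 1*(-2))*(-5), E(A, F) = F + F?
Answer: 880/9 ≈ 97.778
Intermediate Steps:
E(A, F) = 2*F
n = -40 (n = (6 + 2)*(-5) = 8*(-5) = -40)
G(v) = 8*(8 + v)/(-40 + v) (G(v) = 8*((v + 8)/(v - 40)) = 8*((8 + v)/(-40 + v)) = 8*(8 + v)/(-40 + v))
U(1, -12)*(G(u) + E(5, 8)) = 10*(8*(8 + 13)/(-40 + 13) + 2*8) = 10*(8*21/(-27) + 16) = 10*(8*(-1/27)*21 + 16) = 10*(-56/9 + 16) = 10*(88/9) = 880/9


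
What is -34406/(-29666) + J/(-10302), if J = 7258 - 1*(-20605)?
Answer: -13886269/8988798 ≈ -1.5448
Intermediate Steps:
J = 27863 (J = 7258 + 20605 = 27863)
-34406/(-29666) + J/(-10302) = -34406/(-29666) + 27863/(-10302) = -34406*(-1/29666) + 27863*(-1/10302) = 17203/14833 - 1639/606 = -13886269/8988798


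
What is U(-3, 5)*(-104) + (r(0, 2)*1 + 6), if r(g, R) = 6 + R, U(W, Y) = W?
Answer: 326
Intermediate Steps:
U(-3, 5)*(-104) + (r(0, 2)*1 + 6) = -3*(-104) + ((6 + 2)*1 + 6) = 312 + (8*1 + 6) = 312 + (8 + 6) = 312 + 14 = 326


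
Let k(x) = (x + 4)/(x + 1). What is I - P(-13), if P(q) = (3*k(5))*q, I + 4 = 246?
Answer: 601/2 ≈ 300.50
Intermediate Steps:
I = 242 (I = -4 + 246 = 242)
k(x) = (4 + x)/(1 + x)
P(q) = 9*q/2 (P(q) = (3*((4 + 5)/(1 + 5)))*q = (3*(9/6))*q = (3*((⅙)*9))*q = (3*(3/2))*q = 9*q/2)
I - P(-13) = 242 - 9*(-13)/2 = 242 - 1*(-117/2) = 242 + 117/2 = 601/2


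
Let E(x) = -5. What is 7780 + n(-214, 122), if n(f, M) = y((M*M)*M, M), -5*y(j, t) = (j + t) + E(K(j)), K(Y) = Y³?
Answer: -355413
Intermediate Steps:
y(j, t) = 1 - j/5 - t/5 (y(j, t) = -((j + t) - 5)/5 = -(-5 + j + t)/5 = 1 - j/5 - t/5)
n(f, M) = 1 - M/5 - M³/5 (n(f, M) = 1 - M*M*M/5 - M/5 = 1 - M²*M/5 - M/5 = 1 - M³/5 - M/5 = 1 - M/5 - M³/5)
7780 + n(-214, 122) = 7780 + (1 - ⅕*122 - ⅕*122³) = 7780 + (1 - 122/5 - ⅕*1815848) = 7780 + (1 - 122/5 - 1815848/5) = 7780 - 363193 = -355413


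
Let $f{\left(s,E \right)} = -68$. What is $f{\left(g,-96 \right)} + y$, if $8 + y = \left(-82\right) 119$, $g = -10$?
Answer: $-9834$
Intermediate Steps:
$y = -9766$ ($y = -8 - 9758 = -9766$)
$f{\left(g,-96 \right)} + y = -68 - 9766 = -9834$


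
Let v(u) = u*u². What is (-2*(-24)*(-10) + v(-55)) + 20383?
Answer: -146472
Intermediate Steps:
v(u) = u³
(-2*(-24)*(-10) + v(-55)) + 20383 = (-2*(-24)*(-10) + (-55)³) + 20383 = (48*(-10) - 166375) + 20383 = (-480 - 166375) + 20383 = -166855 + 20383 = -146472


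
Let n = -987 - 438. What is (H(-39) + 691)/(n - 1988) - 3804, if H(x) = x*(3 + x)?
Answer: -12985147/3413 ≈ -3804.6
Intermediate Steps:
n = -1425
(H(-39) + 691)/(n - 1988) - 3804 = (-39*(3 - 39) + 691)/(-1425 - 1988) - 3804 = (-39*(-36) + 691)/(-3413) - 3804 = (1404 + 691)*(-1/3413) - 3804 = 2095*(-1/3413) - 3804 = -2095/3413 - 3804 = -12985147/3413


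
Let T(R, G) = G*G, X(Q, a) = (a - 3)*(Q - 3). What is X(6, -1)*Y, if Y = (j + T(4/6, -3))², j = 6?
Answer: -2700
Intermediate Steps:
X(Q, a) = (-3 + Q)*(-3 + a) (X(Q, a) = (-3 + a)*(-3 + Q) = (-3 + Q)*(-3 + a))
T(R, G) = G²
Y = 225 (Y = (6 + (-3)²)² = (6 + 9)² = 15² = 225)
X(6, -1)*Y = (9 - 3*6 - 3*(-1) + 6*(-1))*225 = (9 - 18 + 3 - 6)*225 = -12*225 = -2700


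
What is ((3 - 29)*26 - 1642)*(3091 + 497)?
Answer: -8316984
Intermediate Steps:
((3 - 29)*26 - 1642)*(3091 + 497) = (-26*26 - 1642)*3588 = (-676 - 1642)*3588 = -2318*3588 = -8316984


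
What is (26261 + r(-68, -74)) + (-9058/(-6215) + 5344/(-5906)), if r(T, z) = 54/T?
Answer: 16386672063061/623998430 ≈ 26261.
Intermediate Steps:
(26261 + r(-68, -74)) + (-9058/(-6215) + 5344/(-5906)) = (26261 + 54/(-68)) + (-9058/(-6215) + 5344/(-5906)) = (26261 + 54*(-1/68)) + (-9058*(-1/6215) + 5344*(-1/5906)) = (26261 - 27/34) + (9058/6215 - 2672/2953) = 892847/34 + 10141794/18352895 = 16386672063061/623998430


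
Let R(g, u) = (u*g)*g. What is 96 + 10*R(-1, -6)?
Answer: 36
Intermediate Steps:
R(g, u) = u*g² (R(g, u) = (g*u)*g = u*g²)
96 + 10*R(-1, -6) = 96 + 10*(-6*(-1)²) = 96 + 10*(-6*1) = 96 + 10*(-6) = 96 - 60 = 36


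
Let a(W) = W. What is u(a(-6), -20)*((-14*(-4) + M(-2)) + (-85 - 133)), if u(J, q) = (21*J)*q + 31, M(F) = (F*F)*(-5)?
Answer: -464282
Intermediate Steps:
M(F) = -5*F² (M(F) = F²*(-5) = -5*F²)
u(J, q) = 31 + 21*J*q (u(J, q) = 21*J*q + 31 = 31 + 21*J*q)
u(a(-6), -20)*((-14*(-4) + M(-2)) + (-85 - 133)) = (31 + 21*(-6)*(-20))*((-14*(-4) - 5*(-2)²) + (-85 - 133)) = (31 + 2520)*((56 - 5*4) - 218) = 2551*((56 - 20) - 218) = 2551*(36 - 218) = 2551*(-182) = -464282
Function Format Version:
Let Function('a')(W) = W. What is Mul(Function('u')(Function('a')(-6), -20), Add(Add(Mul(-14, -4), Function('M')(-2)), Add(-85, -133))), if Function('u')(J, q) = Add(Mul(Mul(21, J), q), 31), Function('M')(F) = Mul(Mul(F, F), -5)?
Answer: -464282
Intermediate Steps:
Function('M')(F) = Mul(-5, Pow(F, 2)) (Function('M')(F) = Mul(Pow(F, 2), -5) = Mul(-5, Pow(F, 2)))
Function('u')(J, q) = Add(31, Mul(21, J, q)) (Function('u')(J, q) = Add(Mul(21, J, q), 31) = Add(31, Mul(21, J, q)))
Mul(Function('u')(Function('a')(-6), -20), Add(Add(Mul(-14, -4), Function('M')(-2)), Add(-85, -133))) = Mul(Add(31, Mul(21, -6, -20)), Add(Add(Mul(-14, -4), Mul(-5, Pow(-2, 2))), Add(-85, -133))) = Mul(Add(31, 2520), Add(Add(56, Mul(-5, 4)), -218)) = Mul(2551, Add(Add(56, -20), -218)) = Mul(2551, Add(36, -218)) = Mul(2551, -182) = -464282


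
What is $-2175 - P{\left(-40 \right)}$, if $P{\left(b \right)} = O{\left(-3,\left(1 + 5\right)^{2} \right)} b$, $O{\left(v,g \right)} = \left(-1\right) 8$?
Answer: $-2495$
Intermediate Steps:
$O{\left(v,g \right)} = -8$
$P{\left(b \right)} = - 8 b$
$-2175 - P{\left(-40 \right)} = -2175 - \left(-8\right) \left(-40\right) = -2175 - 320 = -2495$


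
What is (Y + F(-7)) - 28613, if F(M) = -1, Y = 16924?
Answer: -11690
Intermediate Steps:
(Y + F(-7)) - 28613 = (16924 - 1) - 28613 = 16923 - 28613 = -11690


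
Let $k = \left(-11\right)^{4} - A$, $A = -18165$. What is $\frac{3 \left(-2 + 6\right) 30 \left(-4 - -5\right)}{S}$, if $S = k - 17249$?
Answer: $\frac{360}{15557} \approx 0.023141$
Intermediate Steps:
$k = 32806$ ($k = \left(-11\right)^{4} - -18165 = 14641 + 18165 = 32806$)
$S = 15557$ ($S = 32806 - 17249 = 15557$)
$\frac{3 \left(-2 + 6\right) 30 \left(-4 - -5\right)}{S} = \frac{3 \left(-2 + 6\right) 30 \left(-4 - -5\right)}{15557} = 3 \cdot 4 \cdot 30 \left(-4 + 5\right) \frac{1}{15557} = 12 \cdot 30 \cdot 1 \cdot \frac{1}{15557} = 360 \cdot 1 \cdot \frac{1}{15557} = 360 \cdot \frac{1}{15557} = \frac{360}{15557}$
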